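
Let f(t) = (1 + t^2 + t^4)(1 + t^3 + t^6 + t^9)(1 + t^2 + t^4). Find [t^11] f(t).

3

(1 + t^2 + t^4) has coefficients 1,0,1,0,1 for degrees 0…4.
(1 + t^3 + t^6 + t^9) has coefficients 1,0,0,1,0,0,1,0,0,1,0,0 for degrees 0…11.
Finally multiplying by (1 + t^2 + t^4), the product of all factors after the first has coefficients 1,0,1,1,1,1,1,1,1,1,1,1 for degrees 0…11.
[t^11] = 1·1 + 1·1 + 1·1 = 3.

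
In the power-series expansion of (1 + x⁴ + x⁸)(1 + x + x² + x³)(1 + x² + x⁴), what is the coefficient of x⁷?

3

(1 + x⁴ + x⁸) has coefficients 1,0,0,0,1,0,0,0 for degrees 0…7.
(1 + x + x² + x³) has coefficients 1,1,1,1,0,0,0,0 for degrees 0…7.
Finally multiplying by (1 + x² + x⁴), the product of all factors after the first has coefficients 1,1,2,2,2,2,1,1 for degrees 0…7.
[x⁷] = 1·1 + 1·2 = 3.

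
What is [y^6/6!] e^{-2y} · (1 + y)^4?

-224

The EGF product rule gives c_6 = Σ_{k_1+k_2=6} C(6; k_1,k_2) · ∏ g_i(k_i), where e^{-2y} gives (-2)^k; (1+y)^4 gives the falling factorial (4)_k.
g_1(k) for k = 0…6: 1, -2, 4, -8, 16, -32, 64.
g_2(k) for k = 0…6: 1, 4, 12, 24, 24, 0, 0.
c_6 = Σ_k C(6,k)·g_1(k)·g_2(6−k) = 15·4·24 + 20·(-8)·24 + 15·16·12 + 6·(-32)·4 + 1·64·1 = 1440 − 3840 + 2880 − 768 + 64 = -224.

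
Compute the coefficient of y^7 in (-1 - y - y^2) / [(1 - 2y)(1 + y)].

-149

The denominator gives the recurrence a_n = a_(n−1) + 2a_(n−2) for n ≥ 3; the numerator fixes a_0 = -1, a_1 = -2, a_2 = -5.
Iterating: -1, -2, -5, -9, -19, -37, -75, -149, so a_7 = -149.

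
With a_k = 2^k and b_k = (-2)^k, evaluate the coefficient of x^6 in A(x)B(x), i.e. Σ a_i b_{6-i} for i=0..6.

64

The convolution is the x^6 coefficient of A(x)B(x).
Σ = 1·64 + 2·(-32) + 4·16 + 8·(-8) + 16·4 + 32·(-2) + 64·1 = 64.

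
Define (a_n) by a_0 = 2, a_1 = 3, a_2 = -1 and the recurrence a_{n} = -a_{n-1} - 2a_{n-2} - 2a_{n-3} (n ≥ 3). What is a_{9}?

63

The ordinary generating function has denominator 1 + t + 2t^2 + 2t^3.
Iterating the recurrence: a_0,…,a_{9} = 2, 3, -1, -9, 5, 15, -7, -33, 17, 63.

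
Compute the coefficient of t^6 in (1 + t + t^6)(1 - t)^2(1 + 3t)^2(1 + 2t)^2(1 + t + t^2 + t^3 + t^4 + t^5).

-36

(1 + t + t^6) has coefficients 1,1,0,0,0,0,1 for degrees 0…6.
(1 - t)^2 has coefficients 1,-2,1,0,0,0,0 for degrees 0…6.
Multiplying by (1 + 3t)^2 gives running coefficients 1,4,-2,-12,9,0,0 for degrees 0…6.
Multiplying by (1 + 2t)^2 gives running coefficients 1,8,18,-4,-47,-12,36 for degrees 0…6.
Finally multiplying by (1 + t + t^2 + t^3 + t^4 + t^5), the product of all factors after the first has coefficients 1,9,27,23,-24,-36,-1 for degrees 0…6.
[t^6] = 1·(-1) + 1·(-36) + 1·1 = -36.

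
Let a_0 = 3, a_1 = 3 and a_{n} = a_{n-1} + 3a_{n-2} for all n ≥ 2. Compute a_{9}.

3477

The ordinary generating function has denominator 1 - t - 3t^2.
Iterating the recurrence: a_0,…,a_{9} = 3, 3, 12, 21, 57, 120, 291, 651, 1524, 3477.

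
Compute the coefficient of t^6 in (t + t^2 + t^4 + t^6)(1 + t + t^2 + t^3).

(t + t^2 + t^4 + t^6) has coefficients 0,1,1,0,1,0,1 for degrees 0…6.
(1 + t + t^2 + t^3) has coefficients 1,1,1,1,0,0,0 for degrees 0…6.
[t^6] = 1·0 + 1·0 + 1·1 + 1·1 = 2.

2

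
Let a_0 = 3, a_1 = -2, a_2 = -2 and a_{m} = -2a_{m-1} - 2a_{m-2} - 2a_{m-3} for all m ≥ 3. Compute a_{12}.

The ordinary generating function has denominator 1 + 2y + 2y^2 + 2y^3.
Iterating the recurrence: a_0,…,a_{12} = 3, -2, -2, 2, 4, -8, 4, 0, 8, -24, 32, -32, 48.

48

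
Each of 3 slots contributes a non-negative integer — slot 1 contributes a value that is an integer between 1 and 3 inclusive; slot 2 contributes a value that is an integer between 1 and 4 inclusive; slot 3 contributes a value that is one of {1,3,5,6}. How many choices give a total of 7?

6

The generating function for the choices is (q + q² + q³)·(q + q² + q³ + q⁴)·(q + q³ + q⁵ + q⁶); the count is [q⁷].
(q + q² + q³) has coefficients 0,1,1,1 for degrees 0…3.
(q + q² + q³ + q⁴) has coefficients 0,1,1,1,1,0,0,0 for degrees 0…7.
Finally multiplying by (q + q³ + q⁵ + q⁶), the product of all factors after the first has coefficients 0,0,1,1,2,2,2,3 for degrees 0…7.
[q⁷] = 1·2 + 1·2 + 1·2 = 6.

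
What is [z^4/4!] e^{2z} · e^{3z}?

The EGF product rule gives c_4 = Σ_{k_1+k_2=4} C(4; k_1,k_2) · ∏ g_i(k_i), where e^{2z} gives (2)^k; e^{3z} gives (3)^k.
g_1(k) for k = 0…4: 1, 2, 4, 8, 16.
g_2(k) for k = 0…4: 1, 3, 9, 27, 81.
c_4 = Σ_k C(4,k)·g_1(k)·g_2(4−k) = 1·1·81 + 4·2·27 + 6·4·9 + 4·8·3 + 1·16·1 = 81 + 216 + 216 + 96 + 16 = 625.

625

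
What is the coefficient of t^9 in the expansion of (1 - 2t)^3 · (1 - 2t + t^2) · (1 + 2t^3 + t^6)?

-38

(1 - 2t)^3 has coefficients 1,-6,12,-8 for degrees 0…3.
(1 - 2t + t^2) has coefficients 1,-2,1,0,0,0,0,0,0,0 for degrees 0…9.
Finally multiplying by (1 + 2t^3 + t^6), the product of all factors after the first has coefficients 1,-2,1,2,-4,2,1,-2,1,0 for degrees 0…9.
[t^9] = 1·0 − 6·1 + 12·(-2) − 8·1 = -38.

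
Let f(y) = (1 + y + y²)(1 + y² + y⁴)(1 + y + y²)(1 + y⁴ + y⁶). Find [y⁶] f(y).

9

(1 + y + y²) has coefficients 1,1,1 for degrees 0…2.
(1 + y² + y⁴) has coefficients 1,0,1,0,1,0,0 for degrees 0…6.
Multiplying by (1 + y + y²) gives running coefficients 1,1,2,1,2,1,1 for degrees 0…6.
Finally multiplying by (1 + y⁴ + y⁶), the product of all factors after the first has coefficients 1,1,2,1,3,2,4 for degrees 0…6.
[y⁶] = 1·4 + 1·2 + 1·3 = 9.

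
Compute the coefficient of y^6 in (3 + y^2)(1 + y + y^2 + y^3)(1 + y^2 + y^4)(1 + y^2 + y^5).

(3 + y^2) has coefficients 3,0,1 for degrees 0…2.
(1 + y + y^2 + y^3) has coefficients 1,1,1,1,0,0,0 for degrees 0…6.
Multiplying by (1 + y^2 + y^4) gives running coefficients 1,1,2,2,2,2,1 for degrees 0…6.
Finally multiplying by (1 + y^2 + y^5), the product of all factors after the first has coefficients 1,1,3,3,4,5,4 for degrees 0…6.
[y^6] = 3·4 + 1·4 = 16.

16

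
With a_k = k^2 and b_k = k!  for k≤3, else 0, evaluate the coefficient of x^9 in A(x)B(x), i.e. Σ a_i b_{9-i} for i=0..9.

459

The convolution is the x^9 coefficient of A(x)B(x).
Σ = 0·0 + 1·0 + 4·0 + 9·0 + 16·0 + 25·0 + 36·6 + 49·2 + 64·1 + 81·1 = 459.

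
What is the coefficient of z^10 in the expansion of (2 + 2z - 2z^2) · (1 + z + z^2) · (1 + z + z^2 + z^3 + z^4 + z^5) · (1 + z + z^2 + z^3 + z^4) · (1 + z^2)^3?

(2 + 2z - 2z^2) has coefficients 2,2,-2 for degrees 0…2.
(1 + z + z^2) has coefficients 1,1,1,0,0,0,0,0,0,0,0 for degrees 0…10.
Multiplying by (1 + z + z^2 + z^3 + z^4 + z^5) gives running coefficients 1,2,3,3,3,3,2,1,0,0,0 for degrees 0…10.
Multiplying by (1 + z + z^2 + z^3 + z^4) gives running coefficients 1,3,6,9,12,14,14,12,9,6,3 for degrees 0…10.
Finally multiplying by (1 + z^2)^3, the product of all factors after the first has coefficients 1,3,9,18,33,50,69,84,93,93,84 for degrees 0…10.
[z^10] = 2·84 + 2·93 − 2·93 = 168.

168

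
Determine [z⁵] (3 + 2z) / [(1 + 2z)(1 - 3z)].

509

The denominator gives the recurrence a_n = a_(n−1) + 6a_(n−2) for n ≥ 2; the numerator fixes a_0 = 3, a_1 = 5.
Iterating: 3, 5, 23, 53, 191, 509, so a_5 = 509.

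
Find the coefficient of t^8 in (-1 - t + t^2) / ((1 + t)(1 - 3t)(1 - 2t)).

-17616

Partial fractions give a closed form: a_n = (1/12)·(-1)^n + (-11/4)·3^n + (5/3)·2^n.
At n = 8: a_8 = -17616.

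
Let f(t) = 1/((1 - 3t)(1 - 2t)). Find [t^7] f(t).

Partial fractions give a closed form: a_n = (3)·3^n + (-2)·2^n.
At n = 7: a_7 = 6305.

6305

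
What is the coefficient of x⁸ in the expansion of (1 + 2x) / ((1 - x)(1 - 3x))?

16401

The denominator gives the recurrence a_n = 4a_(n−1) − 3a_(n−2) for n ≥ 2; the numerator fixes a_0 = 1, a_1 = 6.
Iterating: 1, 6, 21, 66, 201, 606, 1821, 5466, 16401, so a_8 = 16401.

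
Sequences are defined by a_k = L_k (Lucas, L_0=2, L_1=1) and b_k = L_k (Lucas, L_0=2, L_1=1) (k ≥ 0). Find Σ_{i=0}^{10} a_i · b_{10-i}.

This is [x^10] in the product of the two ordinary generating functions.
Σ = 2·123 + 1·76 + 3·47 + 4·29 + 7·18 + 11·11 + 18·7 + 29·4 + 47·3 + 76·1 + 123·2 = 1531.

1531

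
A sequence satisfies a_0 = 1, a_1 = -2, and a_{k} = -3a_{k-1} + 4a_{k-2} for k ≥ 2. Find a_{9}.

-157286

The ordinary generating function has denominator 1 + 3t - 4t^2.
Iterating the recurrence: a_0,…,a_{9} = 1, -2, 10, -38, 154, -614, 2458, -9830, 39322, -157286.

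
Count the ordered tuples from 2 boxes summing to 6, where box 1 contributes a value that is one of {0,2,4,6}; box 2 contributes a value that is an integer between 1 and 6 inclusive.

3

The generating function for the choices is (1 + y² + y⁴ + y⁶)·(y + y² + y³ + y⁴ + y⁵ + y⁶); the count is [y⁶].
(1 + y² + y⁴ + y⁶) has coefficients 1,0,1,0,1,0,1 for degrees 0…6.
(y + y² + y³ + y⁴ + y⁵ + y⁶) has coefficients 0,1,1,1,1,1,1 for degrees 0…6.
[y⁶] = 1·1 + 1·1 + 1·1 + 1·0 = 3.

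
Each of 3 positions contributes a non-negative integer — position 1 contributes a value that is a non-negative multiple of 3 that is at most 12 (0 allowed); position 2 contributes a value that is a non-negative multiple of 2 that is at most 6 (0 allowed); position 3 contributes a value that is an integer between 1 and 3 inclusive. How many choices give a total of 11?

4

The generating function for the choices is (1 + q^3 + q^6 + q^9 + q^12)·(1 + q^2 + q^4 + q^6)·(q + q^2 + q^3); the count is [q^11].
(1 + q^3 + q^6 + q^9 + q^12) has coefficients 1,0,0,1,0,0,1,0,0,1,0,0 for degrees 0…11.
(1 + q^2 + q^4 + q^6) has coefficients 1,0,1,0,1,0,1,0,0,0,0,0 for degrees 0…11.
Finally multiplying by (q + q^2 + q^3), the product of all factors after the first has coefficients 0,1,1,2,1,2,1,2,1,1,0,0 for degrees 0…11.
[q^11] = 1·0 + 1·1 + 1·2 + 1·1 = 4.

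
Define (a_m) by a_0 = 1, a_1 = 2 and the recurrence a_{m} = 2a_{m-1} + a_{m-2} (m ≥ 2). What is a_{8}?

The ordinary generating function has denominator 1 - 2y - y^2.
Iterating the recurrence: a_0,…,a_{8} = 1, 2, 5, 12, 29, 70, 169, 408, 985.

985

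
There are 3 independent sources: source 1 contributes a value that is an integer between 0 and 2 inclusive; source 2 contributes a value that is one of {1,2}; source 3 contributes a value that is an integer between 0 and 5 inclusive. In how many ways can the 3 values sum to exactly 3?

The generating function for the choices is (1 + t + t^2)·(t + t^2)·(1 + t + t^2 + t^3 + t^4 + t^5); the count is [t^3].
(1 + t + t^2) has coefficients 1,1,1 for degrees 0…2.
(t + t^2) has coefficients 0,1,1,0 for degrees 0…3.
Finally multiplying by (1 + t + t^2 + t^3 + t^4 + t^5), the product of all factors after the first has coefficients 0,1,2,2 for degrees 0…3.
[t^3] = 1·2 + 1·2 + 1·1 = 5.

5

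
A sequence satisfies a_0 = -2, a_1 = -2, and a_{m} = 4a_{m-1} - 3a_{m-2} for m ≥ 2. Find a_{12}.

The ordinary generating function has denominator 1 - 4t + 3t^2.
Iterating the recurrence: a_0,…,a_{12} = -2, -2, -2, -2, -2, -2, -2, -2, -2, -2, -2, -2, -2.

-2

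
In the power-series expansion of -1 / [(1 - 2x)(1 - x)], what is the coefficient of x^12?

Partial fractions give a closed form: a_n = (-2)·2^n + (1)·1^n.
At n = 12: a_12 = -8191.

-8191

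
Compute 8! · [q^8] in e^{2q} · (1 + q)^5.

The EGF product rule gives c_8 = Σ_{k_1+k_2=8} C(8; k_1,k_2) · ∏ g_i(k_i), where e^{2q} gives (2)^k; (1+q)^5 gives the falling factorial (5)_k.
g_1(k) for k = 0…8: 1, 2, 4, 8, 16, 32, 64, 128, 256.
g_2(k) for k = 0…8: 1, 5, 20, 60, 120, 120, 0, 0, 0.
c_8 = Σ_k C(8,k)·g_1(k)·g_2(8−k) = 56·8·120 + 70·16·120 + 56·32·60 + 28·64·20 + 8·128·5 + 1·256·1 = 53760 + 134400 + 107520 + 35840 + 5120 + 256 = 336896.

336896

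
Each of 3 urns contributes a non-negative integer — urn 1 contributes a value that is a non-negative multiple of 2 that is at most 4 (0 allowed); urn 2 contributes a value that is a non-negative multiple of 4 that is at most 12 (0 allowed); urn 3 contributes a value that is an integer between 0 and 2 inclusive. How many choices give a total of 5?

2

The generating function for the choices is (1 + y^2 + y^4)·(1 + y^4 + y^8 + y^12)·(1 + y + y^2); the count is [y^5].
(1 + y^2 + y^4) has coefficients 1,0,1,0,1 for degrees 0…4.
(1 + y^4 + y^8 + y^12) has coefficients 1,0,0,0,1,0 for degrees 0…5.
Finally multiplying by (1 + y + y^2), the product of all factors after the first has coefficients 1,1,1,0,1,1 for degrees 0…5.
[y^5] = 1·1 + 1·0 + 1·1 = 2.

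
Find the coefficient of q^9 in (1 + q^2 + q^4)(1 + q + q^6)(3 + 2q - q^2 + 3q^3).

5

(1 + q^2 + q^4) has coefficients 1,0,1,0,1 for degrees 0…4.
(1 + q + q^6) has coefficients 1,1,0,0,0,0,1,0,0,0 for degrees 0…9.
Finally multiplying by (3 + 2q - q^2 + 3q^3), the product of all factors after the first has coefficients 3,5,1,2,3,0,3,2,-1,3 for degrees 0…9.
[q^9] = 1·3 + 1·2 + 1·0 = 5.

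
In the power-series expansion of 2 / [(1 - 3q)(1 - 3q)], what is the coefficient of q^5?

2916

The denominator gives the recurrence a_n = 6a_(n−1) − 9a_(n−2) for n ≥ 2; the numerator fixes a_0 = 2, a_1 = 12.
Iterating: 2, 12, 54, 216, 810, 2916, so a_5 = 2916.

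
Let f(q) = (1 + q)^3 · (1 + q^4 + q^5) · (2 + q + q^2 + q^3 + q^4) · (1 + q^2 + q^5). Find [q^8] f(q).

47

(1 + q)^3 has coefficients 1,3,3,1 for degrees 0…3.
(1 + q^4 + q^5) has coefficients 1,0,0,0,1,1,0,0,0 for degrees 0…8.
Multiplying by (2 + q + q^2 + q^3 + q^4) gives running coefficients 2,1,1,1,3,3,2,2,2 for degrees 0…8.
Finally multiplying by (1 + q^2 + q^5), the product of all factors after the first has coefficients 2,1,3,2,4,6,6,6,5 for degrees 0…8.
[q^8] = 1·5 + 3·6 + 3·6 + 1·6 = 47.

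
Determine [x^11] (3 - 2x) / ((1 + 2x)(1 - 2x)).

-2048

Partial fractions give a closed form: a_n = (2)·(-2)^n + (1)·2^n.
At n = 11: a_11 = -2048.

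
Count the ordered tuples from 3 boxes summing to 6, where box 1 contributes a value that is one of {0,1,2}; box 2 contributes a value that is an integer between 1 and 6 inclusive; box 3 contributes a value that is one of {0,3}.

6

The generating function for the choices is (1 + t + t²)·(t + t² + t³ + t⁴ + t⁵ + t⁶)·(1 + t³); the count is [t⁶].
(1 + t + t²) has coefficients 1,1,1 for degrees 0…2.
(t + t² + t³ + t⁴ + t⁵ + t⁶) has coefficients 0,1,1,1,1,1,1 for degrees 0…6.
Finally multiplying by (1 + t³), the product of all factors after the first has coefficients 0,1,1,1,2,2,2 for degrees 0…6.
[t⁶] = 1·2 + 1·2 + 1·2 = 6.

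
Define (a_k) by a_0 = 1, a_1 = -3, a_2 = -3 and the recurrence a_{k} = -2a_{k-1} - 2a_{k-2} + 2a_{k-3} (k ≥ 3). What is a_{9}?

-208

The ordinary generating function has denominator 1 + 2t + 2t^2 - 2t^3.
Iterating the recurrence: a_0,…,a_{9} = 1, -3, -3, 14, -28, 22, 40, -180, 324, -208.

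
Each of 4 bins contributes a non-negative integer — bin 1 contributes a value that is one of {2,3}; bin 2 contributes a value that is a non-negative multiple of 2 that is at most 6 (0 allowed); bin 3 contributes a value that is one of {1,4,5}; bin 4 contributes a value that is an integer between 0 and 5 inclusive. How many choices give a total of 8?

11

The generating function for the choices is (t^2 + t^3)·(1 + t^2 + t^4 + t^6)·(t + t^4 + t^5)·(1 + t + t^2 + t^3 + t^4 + t^5); the count is [t^8].
(t^2 + t^3) has coefficients 0,0,1,1 for degrees 0…3.
(1 + t^2 + t^4 + t^6) has coefficients 1,0,1,0,1,0,1,0,0 for degrees 0…8.
Multiplying by (t + t^4 + t^5) gives running coefficients 0,1,0,1,1,2,1,2,1 for degrees 0…8.
Finally multiplying by (1 + t + t^2 + t^3 + t^4 + t^5), the product of all factors after the first has coefficients 0,1,1,2,3,5,6,7,8 for degrees 0…8.
[t^8] = 1·6 + 1·5 = 11.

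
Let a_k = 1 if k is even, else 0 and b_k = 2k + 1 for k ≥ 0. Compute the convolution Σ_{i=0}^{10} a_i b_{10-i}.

The convolution is the t^10 coefficient of A(t)B(t).
Σ = 1·21 + 0·19 + 1·17 + 0·15 + 1·13 + 0·11 + 1·9 + 0·7 + 1·5 + 0·3 + 1·1 = 66.

66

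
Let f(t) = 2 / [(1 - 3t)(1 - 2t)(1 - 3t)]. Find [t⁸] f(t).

The denominator gives the recurrence a_n = 8a_(n−1) − 21a_(n−2) + 18a_(n−3) for n ≥ 3; the numerator fixes a_0 = 2, a_1 = 16, a_2 = 86.
Iterating: 2, 16, 86, 388, 1586, 6088, 22382, 79756, 277610, so a_8 = 277610.

277610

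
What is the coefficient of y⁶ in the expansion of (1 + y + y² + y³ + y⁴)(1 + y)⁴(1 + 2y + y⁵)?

46

(1 + y + y² + y³ + y⁴) has coefficients 1,1,1,1,1 for degrees 0…4.
(1 + y)⁴ has coefficients 1,4,6,4,1,0,0 for degrees 0…6.
Finally multiplying by (1 + 2y + y⁵), the product of all factors after the first has coefficients 1,6,14,16,9,3,4 for degrees 0…6.
[y⁶] = 1·4 + 1·3 + 1·9 + 1·16 + 1·14 = 46.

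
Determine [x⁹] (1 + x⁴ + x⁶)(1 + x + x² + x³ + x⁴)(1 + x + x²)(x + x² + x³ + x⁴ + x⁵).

(1 + x⁴ + x⁶) has coefficients 1,0,0,0,1,0,1 for degrees 0…6.
(1 + x + x² + x³ + x⁴) has coefficients 1,1,1,1,1,0,0,0,0,0 for degrees 0…9.
Multiplying by (1 + x + x²) gives running coefficients 1,2,3,3,3,2,1,0,0,0 for degrees 0…9.
Finally multiplying by (x + x² + x³ + x⁴ + x⁵), the product of all factors after the first has coefficients 0,1,3,6,9,12,13,12,9,6 for degrees 0…9.
[x⁹] = 1·6 + 1·12 + 1·6 = 24.

24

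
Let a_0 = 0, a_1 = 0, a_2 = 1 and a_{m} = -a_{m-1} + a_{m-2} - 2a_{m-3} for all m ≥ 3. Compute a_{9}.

-73

The ordinary generating function has denominator 1 + y - y^2 + 2y^3.
Iterating the recurrence: a_0,…,a_{9} = 0, 0, 1, -1, 2, -5, 9, -18, 37, -73.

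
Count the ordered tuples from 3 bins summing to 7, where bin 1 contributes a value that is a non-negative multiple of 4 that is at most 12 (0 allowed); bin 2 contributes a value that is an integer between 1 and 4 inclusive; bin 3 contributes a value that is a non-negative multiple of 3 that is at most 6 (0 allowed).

The generating function for the choices is (1 + q⁴ + q⁸ + q¹²)·(q + q² + q³ + q⁴)·(1 + q³ + q⁶); the count is [q⁷].
(1 + q⁴ + q⁸ + q¹²) has coefficients 1,0,0,0,1,0,0,0 for degrees 0…7.
(q + q² + q³ + q⁴) has coefficients 0,1,1,1,1,0,0,0 for degrees 0…7.
Finally multiplying by (1 + q³ + q⁶), the product of all factors after the first has coefficients 0,1,1,1,2,1,1,2 for degrees 0…7.
[q⁷] = 1·2 + 1·1 = 3.

3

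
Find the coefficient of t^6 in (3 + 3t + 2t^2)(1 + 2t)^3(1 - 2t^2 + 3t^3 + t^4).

(3 + 3t + 2t^2) has coefficients 3,3,2 for degrees 0…2.
(1 + 2t)^3 has coefficients 1,6,12,8,0,0,0 for degrees 0…6.
Finally multiplying by (1 - 2t^2 + 3t^3 + t^4), the product of all factors after the first has coefficients 1,6,10,-1,-5,26,36 for degrees 0…6.
[t^6] = 3·36 + 3·26 + 2·(-5) = 176.

176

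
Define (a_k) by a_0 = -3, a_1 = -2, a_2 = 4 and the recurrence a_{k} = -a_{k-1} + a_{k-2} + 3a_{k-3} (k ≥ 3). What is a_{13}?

The ordinary generating function has denominator 1 + t - t^2 - 3t^3.
Iterating the recurrence: a_0,…,a_{13} = -3, -2, 4, -15, 13, -16, -16, 39, -103, 94, -80, -135, 337, -712.

-712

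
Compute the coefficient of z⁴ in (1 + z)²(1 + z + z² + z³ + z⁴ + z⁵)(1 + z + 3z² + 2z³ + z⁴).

(1 + z)² has coefficients 1,2,1 for degrees 0…2.
(1 + z + z² + z³ + z⁴ + z⁵) has coefficients 1,1,1,1,1 for degrees 0…4.
Finally multiplying by (1 + z + 3z² + 2z³ + z⁴), the product of all factors after the first has coefficients 1,2,5,7,8 for degrees 0…4.
[z⁴] = 1·8 + 2·7 + 1·5 = 27.

27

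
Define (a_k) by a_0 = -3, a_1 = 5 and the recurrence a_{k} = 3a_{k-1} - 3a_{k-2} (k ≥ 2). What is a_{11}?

-3402

The ordinary generating function has denominator 1 - 3x + 3x^2.
Iterating the recurrence: a_0,…,a_{11} = -3, 5, 24, 57, 99, 126, 81, -135, -648, -1539, -2673, -3402.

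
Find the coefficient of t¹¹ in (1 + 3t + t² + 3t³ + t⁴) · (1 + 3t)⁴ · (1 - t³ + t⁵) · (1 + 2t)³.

(1 + 3t + t² + 3t³ + t⁴) has coefficients 1,3,1,3,1 for degrees 0…4.
(1 + 3t)⁴ has coefficients 1,12,54,108,81,0,0,0,0,0,0,0 for degrees 0…11.
Multiplying by (1 - t³ + t⁵) gives running coefficients 1,12,54,107,69,-53,-96,-27,108,81,0,0 for degrees 0…11.
Finally multiplying by (1 + 2t)³, the product of all factors after the first has coefficients 1,18,138,583,1455,2077,1270,-687,-1630,-363,1566,1836 for degrees 0…11.
[t¹¹] = 1·1836 + 3·1566 + 1·(-363) + 3·(-1630) + 1·(-687) = 594.

594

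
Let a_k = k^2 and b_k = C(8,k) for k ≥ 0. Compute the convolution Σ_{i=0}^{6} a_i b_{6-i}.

1524

Write out a_i and b_{6-i} for i = 0,…,6 and sum the products.
Σ = 0·28 + 1·56 + 4·70 + 9·56 + 16·28 + 25·8 + 36·1 = 1524.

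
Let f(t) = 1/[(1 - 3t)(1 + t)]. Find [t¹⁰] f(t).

The denominator gives the recurrence a_n = 2a_(n−1) + 3a_(n−2) for n ≥ 2; the numerator fixes a_0 = 1, a_1 = 2.
Iterating: 1, 2, 7, 20, 61, 182, 547, 1640, 4921, 14762, 44287, so a_10 = 44287.

44287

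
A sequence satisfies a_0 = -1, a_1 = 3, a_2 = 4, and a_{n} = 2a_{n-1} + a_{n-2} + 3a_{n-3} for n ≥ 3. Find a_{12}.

92864

The ordinary generating function has denominator 1 - 2y - y^2 - 3y^3.
Iterating the recurrence: a_0,…,a_{12} = -1, 3, 4, 8, 29, 78, 209, 583, 1609, 4428, 12214, 33683, 92864.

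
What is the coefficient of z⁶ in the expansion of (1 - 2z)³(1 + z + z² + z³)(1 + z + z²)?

-6

(1 - 2z)³ has coefficients 1,-6,12,-8 for degrees 0…3.
(1 + z + z² + z³) has coefficients 1,1,1,1,0,0,0 for degrees 0…6.
Finally multiplying by (1 + z + z²), the product of all factors after the first has coefficients 1,2,3,3,2,1,0 for degrees 0…6.
[z⁶] = 1·0 − 6·1 + 12·2 − 8·3 = -6.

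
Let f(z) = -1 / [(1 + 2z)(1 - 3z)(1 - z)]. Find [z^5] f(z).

-210

Partial fractions give a closed form: a_n = (-4/15)·(-2)^n + (-9/10)·3^n + (1/6)·1^n.
At n = 5: a_5 = -210.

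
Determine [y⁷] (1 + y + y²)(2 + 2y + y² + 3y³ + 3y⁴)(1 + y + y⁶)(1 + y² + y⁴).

(1 + y + y²) has coefficients 1,1,1 for degrees 0…2.
(2 + 2y + y² + 3y³ + 3y⁴) has coefficients 2,2,1,3,3,0,0,0 for degrees 0…7.
Multiplying by (1 + y + y⁶) gives running coefficients 2,4,3,4,6,3,2,2 for degrees 0…7.
Finally multiplying by (1 + y² + y⁴), the product of all factors after the first has coefficients 2,4,5,8,11,11,11,9 for degrees 0…7.
[y⁷] = 1·9 + 1·11 + 1·11 = 31.

31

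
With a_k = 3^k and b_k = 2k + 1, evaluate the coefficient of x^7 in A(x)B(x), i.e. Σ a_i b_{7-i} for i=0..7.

6552

The convolution is the x^7 coefficient of A(x)B(x).
Σ = 1·15 + 3·13 + 9·11 + 27·9 + 81·7 + 243·5 + 729·3 + 2187·1 = 6552.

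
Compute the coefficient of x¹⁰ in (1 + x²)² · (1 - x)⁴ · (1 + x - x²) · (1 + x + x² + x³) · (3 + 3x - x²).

2

(1 + x²)² has coefficients 1,0,2,0,1 for degrees 0…4.
(1 - x)⁴ has coefficients 1,-4,6,-4,1,0,0,0,0,0,0 for degrees 0…10.
Multiplying by (1 + x - x²) gives running coefficients 1,-3,1,6,-9,5,-1,0,0,0,0 for degrees 0…10.
Multiplying by (1 + x + x² + x³) gives running coefficients 1,-2,-1,5,-5,3,1,-5,4,-1,0 for degrees 0…10.
Finally multiplying by (3 + 3x - x²), the product of all factors after the first has coefficients 3,-3,-10,14,1,-11,17,-15,-4,14,-7 for degrees 0…10.
[x¹⁰] = 1·(-7) + 2·(-4) + 1·17 = 2.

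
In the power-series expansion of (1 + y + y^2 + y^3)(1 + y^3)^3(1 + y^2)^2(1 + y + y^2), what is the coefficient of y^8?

(1 + y + y^2 + y^3) has coefficients 1,1,1,1 for degrees 0…3.
(1 + y^3)^3 has coefficients 1,0,0,3,0,0,3,0,0 for degrees 0…8.
Multiplying by (1 + y^2)^2 gives running coefficients 1,0,2,3,1,6,3,3,6 for degrees 0…8.
Finally multiplying by (1 + y + y^2), the product of all factors after the first has coefficients 1,1,3,5,6,10,10,12,12 for degrees 0…8.
[y^8] = 1·12 + 1·12 + 1·10 + 1·10 = 44.

44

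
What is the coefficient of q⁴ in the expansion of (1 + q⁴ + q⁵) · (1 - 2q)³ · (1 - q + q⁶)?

9

(1 + q⁴ + q⁵) has coefficients 1,0,0,0,1 for degrees 0…4.
(1 - 2q)³ has coefficients 1,-6,12,-8,0 for degrees 0…4.
Finally multiplying by (1 - q + q⁶), the product of all factors after the first has coefficients 1,-7,18,-20,8 for degrees 0…4.
[q⁴] = 1·8 + 1·1 = 9.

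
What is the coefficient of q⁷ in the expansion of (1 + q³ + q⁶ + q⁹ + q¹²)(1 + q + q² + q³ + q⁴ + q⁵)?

(1 + q³ + q⁶ + q⁹ + q¹²) has coefficients 1,0,0,1,0,0,1,0 for degrees 0…7.
(1 + q + q² + q³ + q⁴ + q⁵) has coefficients 1,1,1,1,1,1,0,0 for degrees 0…7.
[q⁷] = 1·0 + 1·1 + 1·1 = 2.

2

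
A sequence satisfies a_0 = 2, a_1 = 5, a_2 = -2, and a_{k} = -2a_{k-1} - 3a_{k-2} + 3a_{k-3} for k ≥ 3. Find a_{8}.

The ordinary generating function has denominator 1 + 2x + 3x^2 - 3x^3.
Iterating the recurrence: a_0,…,a_{8} = 2, 5, -2, -5, 31, -53, -2, 256, -665.

-665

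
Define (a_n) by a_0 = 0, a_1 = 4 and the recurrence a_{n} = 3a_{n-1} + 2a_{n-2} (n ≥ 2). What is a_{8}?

The ordinary generating function has denominator 1 - 3z - 2z^2.
Iterating the recurrence: a_0,…,a_{8} = 0, 4, 12, 44, 156, 556, 1980, 7052, 25116.

25116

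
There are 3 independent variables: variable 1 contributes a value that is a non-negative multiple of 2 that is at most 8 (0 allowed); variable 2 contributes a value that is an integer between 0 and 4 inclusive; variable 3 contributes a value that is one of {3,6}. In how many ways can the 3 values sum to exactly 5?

2

The generating function for the choices is (1 + t^2 + t^4 + t^6 + t^8)·(1 + t + t^2 + t^3 + t^4)·(t^3 + t^6); the count is [t^5].
(1 + t^2 + t^4 + t^6 + t^8) has coefficients 1,0,1,0,1,0 for degrees 0…5.
(1 + t + t^2 + t^3 + t^4) has coefficients 1,1,1,1,1,0 for degrees 0…5.
Finally multiplying by (t^3 + t^6), the product of all factors after the first has coefficients 0,0,0,1,1,1 for degrees 0…5.
[t^5] = 1·1 + 1·1 + 1·0 = 2.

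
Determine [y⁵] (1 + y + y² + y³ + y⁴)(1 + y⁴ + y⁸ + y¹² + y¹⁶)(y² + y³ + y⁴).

(1 + y + y² + y³ + y⁴) has coefficients 1,1,1,1,1 for degrees 0…4.
(1 + y⁴ + y⁸ + y¹² + y¹⁶) has coefficients 1,0,0,0,1,0 for degrees 0…5.
Finally multiplying by (y² + y³ + y⁴), the product of all factors after the first has coefficients 0,0,1,1,1,0 for degrees 0…5.
[y⁵] = 1·0 + 1·1 + 1·1 + 1·1 + 1·0 = 3.

3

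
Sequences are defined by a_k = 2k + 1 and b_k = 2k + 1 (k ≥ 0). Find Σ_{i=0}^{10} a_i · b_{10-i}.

This is [x^10] in the product of the two ordinary generating functions.
Σ = 1·21 + 3·19 + 5·17 + 7·15 + 9·13 + 11·11 + 13·9 + 15·7 + 17·5 + 19·3 + 21·1 = 891.

891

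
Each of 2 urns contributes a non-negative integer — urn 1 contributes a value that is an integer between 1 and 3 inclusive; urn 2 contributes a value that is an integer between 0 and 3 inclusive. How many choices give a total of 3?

The generating function for the choices is (z + z² + z³)·(1 + z + z² + z³); the count is [z³].
(z + z² + z³) has coefficients 0,1,1,1 for degrees 0…3.
(1 + z + z² + z³) has coefficients 1,1,1,1 for degrees 0…3.
[z³] = 1·1 + 1·1 + 1·1 = 3.

3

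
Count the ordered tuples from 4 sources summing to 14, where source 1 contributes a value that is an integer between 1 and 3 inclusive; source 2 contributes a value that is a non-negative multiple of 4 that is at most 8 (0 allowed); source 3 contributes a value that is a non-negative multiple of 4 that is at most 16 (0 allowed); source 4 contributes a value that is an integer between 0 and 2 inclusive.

6

The generating function for the choices is (q + q² + q³)·(1 + q⁴ + q⁸)·(1 + q⁴ + q⁸ + q¹² + q¹⁶)·(1 + q + q²); the count is [q¹⁴].
(q + q² + q³) has coefficients 0,1,1,1 for degrees 0…3.
(1 + q⁴ + q⁸) has coefficients 1,0,0,0,1,0,0,0,1,0,0,0,0,0,0 for degrees 0…14.
Multiplying by (1 + q⁴ + q⁸ + q¹² + q¹⁶) gives running coefficients 1,0,0,0,2,0,0,0,3,0,0,0,3,0,0 for degrees 0…14.
Finally multiplying by (1 + q + q²), the product of all factors after the first has coefficients 1,1,1,0,2,2,2,0,3,3,3,0,3,3,3 for degrees 0…14.
[q¹⁴] = 1·3 + 1·3 + 1·0 = 6.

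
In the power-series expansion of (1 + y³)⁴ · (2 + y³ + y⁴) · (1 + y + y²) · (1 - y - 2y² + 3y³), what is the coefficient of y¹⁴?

36

(1 + y³)⁴ has coefficients 1,0,0,4,0,0,6,0,0,4,0,0,1 for degrees 0…12.
(2 + y³ + y⁴) has coefficients 2,0,0,1,1,0,0,0,0,0,0,0,0,0,0 for degrees 0…14.
Multiplying by (1 + y + y²) gives running coefficients 2,2,2,1,2,2,1,0,0,0,0,0,0,0,0 for degrees 0…14.
Finally multiplying by (1 - y - 2y² + 3y³), the product of all factors after the first has coefficients 2,0,-4,1,3,4,-2,1,4,3,0,0,0,0,0 for degrees 0…14.
[y¹⁴] = 1·0 + 4·0 + 6·4 + 4·4 + 1·(-4) = 36.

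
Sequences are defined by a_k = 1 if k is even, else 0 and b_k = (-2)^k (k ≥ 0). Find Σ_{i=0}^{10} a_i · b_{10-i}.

The convolution is the t^10 coefficient of A(t)B(t).
Σ = 1·1024 + 0·(-512) + 1·256 + 0·(-128) + 1·64 + 0·(-32) + 1·16 + 0·(-8) + 1·4 + 0·(-2) + 1·1 = 1365.

1365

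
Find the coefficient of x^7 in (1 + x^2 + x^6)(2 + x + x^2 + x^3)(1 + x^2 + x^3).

(1 + x^2 + x^6) has coefficients 1,0,1,0,0,0,1 for degrees 0…6.
(2 + x + x^2 + x^3) has coefficients 2,1,1,1,0,0,0,0 for degrees 0…7.
Finally multiplying by (1 + x^2 + x^3), the product of all factors after the first has coefficients 2,1,3,4,2,2,1,0 for degrees 0…7.
[x^7] = 1·0 + 1·2 + 1·1 = 3.

3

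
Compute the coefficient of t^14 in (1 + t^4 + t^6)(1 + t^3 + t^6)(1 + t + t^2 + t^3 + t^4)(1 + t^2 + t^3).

(1 + t^4 + t^6) has coefficients 1,0,0,0,1,0,1 for degrees 0…6.
(1 + t^3 + t^6) has coefficients 1,0,0,1,0,0,1,0,0,0,0,0,0,0,0 for degrees 0…14.
Multiplying by (1 + t + t^2 + t^3 + t^4) gives running coefficients 1,1,1,2,2,1,2,2,1,1,1,0,0,0,0 for degrees 0…14.
Finally multiplying by (1 + t^2 + t^3), the product of all factors after the first has coefficients 1,1,2,4,4,4,6,5,4,5,4,2,2,1,0 for degrees 0…14.
[t^14] = 1·0 + 1·4 + 1·4 = 8.

8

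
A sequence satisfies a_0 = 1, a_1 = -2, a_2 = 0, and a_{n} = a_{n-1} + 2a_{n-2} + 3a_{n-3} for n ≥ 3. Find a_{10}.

The ordinary generating function has denominator 1 - q - 2q^2 - 3q^3.
Iterating the recurrence: a_0,…,a_{10} = 1, -2, 0, -1, -7, -9, -26, -65, -144, -352, -835.

-835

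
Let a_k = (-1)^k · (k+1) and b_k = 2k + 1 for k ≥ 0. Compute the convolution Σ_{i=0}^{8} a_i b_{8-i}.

The convolution is the x^8 coefficient of A(x)B(x).
Σ = 1·17 − 2·15 + 3·13 − 4·11 + 5·9 − 6·7 + 7·5 − 8·3 + 9·1 = 5.

5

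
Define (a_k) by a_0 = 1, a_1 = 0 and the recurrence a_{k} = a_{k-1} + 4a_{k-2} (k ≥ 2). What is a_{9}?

1764

The ordinary generating function has denominator 1 - z - 4z^2.
Iterating the recurrence: a_0,…,a_{9} = 1, 0, 4, 4, 20, 36, 116, 260, 724, 1764.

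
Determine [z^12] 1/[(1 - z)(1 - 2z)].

8191

Partial fractions give a closed form: a_n = (-1)·1^n + (2)·2^n.
At n = 12: a_12 = 8191.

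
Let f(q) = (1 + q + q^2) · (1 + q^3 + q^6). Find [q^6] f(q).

1

(1 + q + q^2) has coefficients 1,1,1 for degrees 0…2.
(1 + q^3 + q^6) has coefficients 1,0,0,1,0,0,1 for degrees 0…6.
[q^6] = 1·1 + 1·0 + 1·0 = 1.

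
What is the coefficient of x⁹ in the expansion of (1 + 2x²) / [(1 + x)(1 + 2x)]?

The denominator gives the recurrence a_n = −3a_(n−1) − 2a_(n−2) for n ≥ 3; the numerator fixes a_0 = 1, a_1 = -3, a_2 = 9.
Iterating: 1, -3, 9, -21, 45, -93, 189, -381, 765, -1533, so a_9 = -1533.

-1533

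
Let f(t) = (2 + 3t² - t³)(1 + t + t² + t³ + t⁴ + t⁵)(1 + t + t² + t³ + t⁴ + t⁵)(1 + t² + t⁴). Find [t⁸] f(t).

53

(2 + 3t² - t³) has coefficients 2,0,3,-1 for degrees 0…3.
(1 + t + t² + t³ + t⁴ + t⁵) has coefficients 1,1,1,1,1,1,0,0,0 for degrees 0…8.
Multiplying by (1 + t + t² + t³ + t⁴ + t⁵) gives running coefficients 1,2,3,4,5,6,5,4,3 for degrees 0…8.
Finally multiplying by (1 + t² + t⁴), the product of all factors after the first has coefficients 1,2,4,6,9,12,13,14,13 for degrees 0…8.
[t⁸] = 2·13 + 3·13 − 1·12 = 53.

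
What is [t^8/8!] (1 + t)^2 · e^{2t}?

The EGF product rule gives c_8 = Σ_{k_1+k_2=8} C(8; k_1,k_2) · ∏ g_i(k_i), where (1+t)^2 gives the falling factorial (2)_k; e^{2t} gives (2)^k.
g_1(k) for k = 0…8: 1, 2, 2, 0, 0, 0, 0, 0, 0.
g_2(k) for k = 0…8: 1, 2, 4, 8, 16, 32, 64, 128, 256.
c_8 = Σ_k C(8,k)·g_1(k)·g_2(8−k) = 1·1·256 + 8·2·128 + 28·2·64 = 256 + 2048 + 3584 = 5888.

5888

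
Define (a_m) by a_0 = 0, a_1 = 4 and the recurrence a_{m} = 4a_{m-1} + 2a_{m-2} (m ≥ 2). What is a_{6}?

The ordinary generating function has denominator 1 - 4y - 2y^2.
Iterating the recurrence: a_0,…,a_{6} = 0, 4, 16, 72, 320, 1424, 6336.

6336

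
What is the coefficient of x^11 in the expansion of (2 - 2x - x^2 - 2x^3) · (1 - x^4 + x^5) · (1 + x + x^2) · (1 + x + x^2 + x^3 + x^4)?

-1

(2 - 2x - x^2 - 2x^3) has coefficients 2,-2,-1,-2 for degrees 0…3.
(1 - x^4 + x^5) has coefficients 1,0,0,0,-1,1,0,0,0,0,0,0 for degrees 0…11.
Multiplying by (1 + x + x^2) gives running coefficients 1,1,1,0,-1,0,0,1,0,0,0,0 for degrees 0…11.
Finally multiplying by (1 + x + x^2 + x^3 + x^4), the product of all factors after the first has coefficients 1,2,3,3,2,1,0,0,0,1,1,1 for degrees 0…11.
[x^11] = 2·1 − 2·1 − 1·1 − 2·0 = -1.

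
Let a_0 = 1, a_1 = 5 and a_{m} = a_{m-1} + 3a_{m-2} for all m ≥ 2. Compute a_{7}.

605

The ordinary generating function has denominator 1 - y - 3y^2.
Iterating the recurrence: a_0,…,a_{7} = 1, 5, 8, 23, 47, 116, 257, 605.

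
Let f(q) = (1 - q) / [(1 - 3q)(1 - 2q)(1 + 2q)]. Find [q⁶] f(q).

Partial fractions give a closed form: a_n = (6/5)·3^n + (-1/2)·2^n + (3/10)·(-2)^n.
At n = 6: a_6 = 862.

862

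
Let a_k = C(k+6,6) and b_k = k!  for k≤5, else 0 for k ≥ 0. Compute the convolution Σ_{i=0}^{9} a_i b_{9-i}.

53272

The convolution is the t^9 coefficient of A(t)B(t).
Σ = 1·0 + 7·0 + 28·0 + 84·0 + 210·120 + 462·24 + 924·6 + 1716·2 + 3003·1 + 5005·1 = 53272.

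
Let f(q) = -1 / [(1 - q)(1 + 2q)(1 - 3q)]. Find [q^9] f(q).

Partial fractions give a closed form: a_n = (1/6)·1^n + (-4/15)·(-2)^n + (-9/10)·3^n.
At n = 9: a_9 = -17578.

-17578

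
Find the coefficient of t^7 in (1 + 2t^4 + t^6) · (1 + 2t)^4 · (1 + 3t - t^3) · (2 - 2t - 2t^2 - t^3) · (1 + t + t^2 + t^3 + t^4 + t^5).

-519

(1 + 2t^4 + t^6) has coefficients 1,0,0,0,2,0,1 for degrees 0…6.
(1 + 2t)^4 has coefficients 1,8,24,32,16,0,0,0 for degrees 0…7.
Multiplying by (1 + 3t - t^3) gives running coefficients 1,11,48,103,104,24,-32,-16 for degrees 0…7.
Multiplying by (2 - 2t - 2t^2 - t^3) gives running coefficients 2,20,72,87,-105,-414,-423,-120 for degrees 0…7.
Finally multiplying by (1 + t + t^2 + t^3 + t^4 + t^5), the product of all factors after the first has coefficients 2,22,94,181,76,-338,-763,-903 for degrees 0…7.
[t^7] = 1·(-903) + 2·181 + 1·22 = -519.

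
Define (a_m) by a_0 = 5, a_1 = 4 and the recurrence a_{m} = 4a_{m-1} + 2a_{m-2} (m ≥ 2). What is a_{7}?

The ordinary generating function has denominator 1 - 4y - 2y^2.
Iterating the recurrence: a_0,…,a_{7} = 5, 4, 26, 112, 500, 2224, 9896, 44032.

44032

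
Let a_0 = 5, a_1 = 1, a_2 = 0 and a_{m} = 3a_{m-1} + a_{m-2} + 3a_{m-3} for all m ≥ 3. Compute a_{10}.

93624

The ordinary generating function has denominator 1 - 3y - y^2 - 3y^3.
Iterating the recurrence: a_0,…,a_{10} = 5, 1, 0, 16, 51, 169, 606, 2140, 7533, 26557, 93624.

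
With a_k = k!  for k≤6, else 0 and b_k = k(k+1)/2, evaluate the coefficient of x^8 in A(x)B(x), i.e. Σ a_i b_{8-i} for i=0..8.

3316

This is [x^8] in the product of the two ordinary generating functions.
Σ = 1·36 + 1·28 + 2·21 + 6·15 + 24·10 + 120·6 + 720·3 + 0·1 + 0·0 = 3316.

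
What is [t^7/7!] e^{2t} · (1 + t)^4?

The EGF product rule gives c_7 = Σ_{k_1+k_2=7} C(7; k_1,k_2) · ∏ g_i(k_i), where e^{2t} gives (2)^k; (1+t)^4 gives the falling factorial (4)_k.
g_1(k) for k = 0…7: 1, 2, 4, 8, 16, 32, 64, 128.
g_2(k) for k = 0…7: 1, 4, 12, 24, 24, 0, 0, 0.
c_7 = Σ_k C(7,k)·g_1(k)·g_2(7−k) = 35·8·24 + 35·16·24 + 21·32·12 + 7·64·4 + 1·128·1 = 6720 + 13440 + 8064 + 1792 + 128 = 30144.

30144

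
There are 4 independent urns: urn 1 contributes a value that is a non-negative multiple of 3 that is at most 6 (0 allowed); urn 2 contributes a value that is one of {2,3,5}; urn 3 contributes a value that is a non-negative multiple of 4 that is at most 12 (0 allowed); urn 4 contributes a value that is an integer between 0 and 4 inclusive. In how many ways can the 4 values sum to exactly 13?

12

The generating function for the choices is (1 + y³ + y⁶)·(y² + y³ + y⁵)·(1 + y⁴ + y⁸ + y¹²)·(1 + y + y² + y³ + y⁴); the count is [y¹³].
(1 + y³ + y⁶) has coefficients 1,0,0,1,0,0,1 for degrees 0…6.
(y² + y³ + y⁵) has coefficients 0,0,1,1,0,1,0,0,0,0,0,0,0,0 for degrees 0…13.
Multiplying by (1 + y⁴ + y⁸ + y¹²) gives running coefficients 0,0,1,1,0,1,1,1,0,1,1,1,0,1 for degrees 0…13.
Finally multiplying by (1 + y + y² + y³ + y⁴), the product of all factors after the first has coefficients 0,0,1,2,2,3,4,4,3,4,4,4,3,4 for degrees 0…13.
[y¹³] = 1·4 + 1·4 + 1·4 = 12.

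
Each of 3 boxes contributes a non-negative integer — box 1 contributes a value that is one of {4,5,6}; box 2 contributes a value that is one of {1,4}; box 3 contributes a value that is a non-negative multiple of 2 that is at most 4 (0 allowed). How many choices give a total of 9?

3

The generating function for the choices is (t^4 + t^5 + t^6)·(t + t^4)·(1 + t^2 + t^4); the count is [t^9].
(t^4 + t^5 + t^6) has coefficients 0,0,0,0,1,1,1 for degrees 0…6.
(t + t^4) has coefficients 0,1,0,0,1,0,0,0,0,0 for degrees 0…9.
Finally multiplying by (1 + t^2 + t^4), the product of all factors after the first has coefficients 0,1,0,1,1,1,1,0,1,0 for degrees 0…9.
[t^9] = 1·1 + 1·1 + 1·1 = 3.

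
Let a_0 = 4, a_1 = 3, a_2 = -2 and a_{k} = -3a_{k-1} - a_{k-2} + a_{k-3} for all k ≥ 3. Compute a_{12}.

-18616

The ordinary generating function has denominator 1 + 3x + x^2 - x^3.
Iterating the recurrence: a_0,…,a_{12} = 4, 3, -2, 7, -16, 39, -94, 227, -548, 1323, -3194, 7711, -18616.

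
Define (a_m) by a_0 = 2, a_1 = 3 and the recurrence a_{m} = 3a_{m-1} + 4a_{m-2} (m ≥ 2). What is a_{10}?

The ordinary generating function has denominator 1 - 3q - 4q^2.
Iterating the recurrence: a_0,…,a_{10} = 2, 3, 17, 63, 257, 1023, 4097, 16383, 65537, 262143, 1048577.

1048577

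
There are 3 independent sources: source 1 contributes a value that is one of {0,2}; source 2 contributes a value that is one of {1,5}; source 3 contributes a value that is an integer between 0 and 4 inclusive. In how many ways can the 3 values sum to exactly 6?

2

The generating function for the choices is (1 + q^2)·(q + q^5)·(1 + q + q^2 + q^3 + q^4); the count is [q^6].
(1 + q^2) has coefficients 1,0,1 for degrees 0…2.
(q + q^5) has coefficients 0,1,0,0,0,1,0 for degrees 0…6.
Finally multiplying by (1 + q + q^2 + q^3 + q^4), the product of all factors after the first has coefficients 0,1,1,1,1,2,1 for degrees 0…6.
[q^6] = 1·1 + 1·1 = 2.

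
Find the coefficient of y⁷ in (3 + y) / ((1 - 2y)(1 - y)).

892

Partial fractions give a closed form: a_n = (7)·2^n + (-4)·1^n.
At n = 7: a_7 = 892.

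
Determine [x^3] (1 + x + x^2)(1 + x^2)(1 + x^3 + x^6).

(1 + x + x^2) has coefficients 1,1,1 for degrees 0…2.
(1 + x^2) has coefficients 1,0,1,0 for degrees 0…3.
Finally multiplying by (1 + x^3 + x^6), the product of all factors after the first has coefficients 1,0,1,1 for degrees 0…3.
[x^3] = 1·1 + 1·1 + 1·0 = 2.

2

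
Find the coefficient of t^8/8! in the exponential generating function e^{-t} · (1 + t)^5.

The EGF product rule gives c_8 = Σ_{k_1+k_2=8} C(8; k_1,k_2) · ∏ g_i(k_i), where e^{-t} gives (-1)^k; (1+t)^5 gives the falling factorial (5)_k.
g_1(k) for k = 0…8: 1, -1, 1, -1, 1, -1, 1, -1, 1.
g_2(k) for k = 0…8: 1, 5, 20, 60, 120, 120, 0, 0, 0.
c_8 = Σ_k C(8,k)·g_1(k)·g_2(8−k) = 56·(-1)·120 + 70·1·120 + 56·(-1)·60 + 28·1·20 + 8·(-1)·5 + 1·1·1 = −6720 + 8400 − 3360 + 560 − 40 + 1 = -1159.

-1159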